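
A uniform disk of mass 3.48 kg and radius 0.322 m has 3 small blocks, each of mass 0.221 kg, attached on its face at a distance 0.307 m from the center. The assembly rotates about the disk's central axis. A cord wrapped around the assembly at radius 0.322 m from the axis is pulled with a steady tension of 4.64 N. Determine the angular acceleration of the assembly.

I_disk = ½MR² = ½(3.48)(0.322)² = 0.1804 kg·m².
I_blocks = 3·m·r² = 3(0.221)(0.307)² = 0.06249 kg·m².
Total I = 0.2429 kg·m².
τ = F r = (4.64)(0.322) = 1.494 N·m.
α = τ/I = 1.494/0.2429 = 6.151 rad/s².

α ≈ 6.15 rad/s²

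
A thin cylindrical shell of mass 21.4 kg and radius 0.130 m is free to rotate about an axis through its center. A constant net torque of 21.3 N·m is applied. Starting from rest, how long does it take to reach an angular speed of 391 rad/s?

t ≈ 6.64 s

I = MR² = (21.4)(0.130)² = 0.3617 kg·m².
α = τ/I = 21.3/0.3617 = 58.90 rad/s².
ω = αt ⇒ t = ω/α = 391/58.90 = 6.639 s.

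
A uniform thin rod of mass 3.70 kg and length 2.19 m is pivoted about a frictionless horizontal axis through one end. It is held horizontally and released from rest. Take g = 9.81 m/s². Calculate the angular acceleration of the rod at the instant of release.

α ≈ 6.72 rad/s²

About the pivot, I = (1/3)ML² = (1/3)(3.70)(2.19)² = 5.915 kg·m².
The weight acts at the center, a distance L/2 = 1.095 m from the pivot; τ = Mg(L/2) = 39.75 N·m.
α = τ/I = 39.75/5.915 = 6.719 rad/s².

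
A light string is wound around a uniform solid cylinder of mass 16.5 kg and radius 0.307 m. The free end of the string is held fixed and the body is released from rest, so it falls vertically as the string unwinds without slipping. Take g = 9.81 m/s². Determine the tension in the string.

T ≈ 54.0 N

Translation: Mg − T = Ma. Rotation about the center: TR = Iα with I = ½MR².
With a = αR: T = (I/R²)a = (1/2)M a, so Mg = (1 + 0.5000)Ma.
a = g/(1 + 0.5000) = 9.81/1.500 = 6.540 m/s².
T = 0.5000·M·a = (0.5000)(16.5)(6.540) = 53.95 N.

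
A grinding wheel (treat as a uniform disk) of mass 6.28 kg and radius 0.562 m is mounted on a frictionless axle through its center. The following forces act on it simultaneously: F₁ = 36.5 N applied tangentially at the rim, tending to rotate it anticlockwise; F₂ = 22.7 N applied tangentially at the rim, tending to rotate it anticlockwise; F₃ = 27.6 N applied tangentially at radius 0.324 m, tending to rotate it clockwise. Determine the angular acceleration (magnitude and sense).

α ≈ 24.5 rad/s², anticlockwise

I = ½MR² = (1/2)(6.28)(0.562)² = 0.9918 kg·m².
Taking anticlockwise as positive: τ₁ = +(36.5)(0.562) = +20.51 N·m; τ₂ = +(22.7)(0.562) = +12.76 N·m; τ₃ = −(27.6)(0.324) = −8.942 N·m.
Net torque τ = 24.33 N·m.
α = τ/I = 24.33/0.9918 = 24.53 rad/s².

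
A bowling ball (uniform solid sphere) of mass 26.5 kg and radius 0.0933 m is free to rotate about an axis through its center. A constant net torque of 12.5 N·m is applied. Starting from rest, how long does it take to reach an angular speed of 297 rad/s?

t ≈ 2.19 s

I = (2/5)MR² = (2/5)(26.5)(0.0933)² = 0.09227 kg·m².
α = τ/I = 12.5/0.09227 = 135.5 rad/s².
ω = αt ⇒ t = ω/α = 297/135.5 = 2.192 s.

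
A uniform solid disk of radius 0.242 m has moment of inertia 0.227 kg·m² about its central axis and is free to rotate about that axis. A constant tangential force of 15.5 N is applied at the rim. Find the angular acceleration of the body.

τ = F R = (15.5)(0.242) = 3.751 N·m.
From τ = Iα: α = 3.751/0.2270 = 16.52 rad/s².

α ≈ 16.5 rad/s²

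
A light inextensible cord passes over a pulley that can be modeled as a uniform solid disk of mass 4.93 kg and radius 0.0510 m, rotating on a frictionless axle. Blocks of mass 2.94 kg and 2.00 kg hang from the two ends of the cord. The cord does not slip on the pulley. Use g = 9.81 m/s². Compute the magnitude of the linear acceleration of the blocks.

I = ½MR² = (1/2)(4.93)(0.0510)² = 0.006411 kg·m².
Heavier block: m₁g − T₁ = m₁a. Lighter block: T₂ − m₂g = m₂a.
Pulley: (T₁ − T₂)R = Iα = I(a/R), so T₁ − T₂ = (I/R²)a = (1/2)M_p a = 2.465·a.
Adding the three: (m₁ − m₂)g = (m₁ + m₂ + 2.465)a, so a = (2.94 − 2.00)(9.81)/(2.94 + 2.00 + 2.465) = 1.245 m/s².

a ≈ 1.25 m/s²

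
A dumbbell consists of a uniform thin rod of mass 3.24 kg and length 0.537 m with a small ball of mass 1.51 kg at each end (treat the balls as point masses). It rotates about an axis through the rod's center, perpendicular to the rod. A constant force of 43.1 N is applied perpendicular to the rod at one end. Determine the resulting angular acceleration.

α ≈ 39.2 rad/s²

I_rod = (1/12)ML² = (1/12)(3.24)(0.537)² = 0.07786 kg·m².
I_balls = 2·m·(L/2)² = 2(1.51)(0.2685)² = 0.2177 kg·m².
Total I = 0.2956 kg·m².
τ = F·(L/2) = (43.1)(0.269) = 11.57 N·m.
α = τ/I = 11.57/0.2956 = 39.15 rad/s².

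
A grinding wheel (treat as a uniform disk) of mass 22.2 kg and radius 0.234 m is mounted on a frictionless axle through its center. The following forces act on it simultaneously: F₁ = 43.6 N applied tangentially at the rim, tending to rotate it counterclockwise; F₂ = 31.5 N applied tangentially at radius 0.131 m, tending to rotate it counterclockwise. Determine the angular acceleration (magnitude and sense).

I = ½MR² = (1/2)(22.2)(0.234)² = 0.6078 kg·m².
Taking counterclockwise as positive: τ₁ = +(43.6)(0.234) = +10.20 N·m; τ₂ = +(31.5)(0.131) = +4.127 N·m.
Net torque τ = 14.33 N·m.
α = τ/I = 14.33/0.6078 = 23.58 rad/s².

α ≈ 23.6 rad/s², counterclockwise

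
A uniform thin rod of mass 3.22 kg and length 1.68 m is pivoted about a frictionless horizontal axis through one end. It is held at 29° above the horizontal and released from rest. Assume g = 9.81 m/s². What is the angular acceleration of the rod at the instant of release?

About the pivot, I = (1/3)ML² = (1/3)(3.22)(1.68)² = 3.029 kg·m².
The weight acts at the center, a distance L/2 = 0.8400 m from the pivot; τ = Mg(L/2) cos 29° = 23.21 N·m.
α = τ/I = 23.21/3.029 = 7.661 rad/s².
(Equivalently α = (3g/(2L)) cos 29° = 7.661 rad/s².)

α ≈ 7.66 rad/s²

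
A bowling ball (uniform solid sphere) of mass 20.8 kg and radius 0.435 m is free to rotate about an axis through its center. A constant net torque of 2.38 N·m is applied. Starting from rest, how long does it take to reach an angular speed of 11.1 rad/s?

I = (2/5)MR² = (2/5)(20.8)(0.435)² = 1.574 kg·m².
α = τ/I = 2.38/1.574 = 1.512 rad/s².
ω = αt ⇒ t = ω/α = 11.1/1.512 = 7.343 s.

t ≈ 7.34 s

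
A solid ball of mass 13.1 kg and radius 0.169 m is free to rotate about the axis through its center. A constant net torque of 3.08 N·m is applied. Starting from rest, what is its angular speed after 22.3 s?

I = (2/5)MR² = (2/5)(13.1)(0.169)² = 0.1497 kg·m².
α = τ/I = 3.08/0.1497 = 20.58 rad/s².
ω = ω₀ + αt = 0 + (20.58)(22.3) = 458.9 rad/s.

ω ≈ 459 rad/s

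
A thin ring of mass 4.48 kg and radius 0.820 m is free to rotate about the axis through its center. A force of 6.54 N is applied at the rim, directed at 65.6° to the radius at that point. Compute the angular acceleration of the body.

α ≈ 1.62 rad/s²

I = MR² = (4.48)(0.820)² = 3.012 kg·m².
Only the tangential component produces torque: τ = F R sinθ = (6.54)(0.820) sin 65.6° = 4.884 N·m.
From τ = Iα: α = 4.884/3.012 = 1.621 rad/s².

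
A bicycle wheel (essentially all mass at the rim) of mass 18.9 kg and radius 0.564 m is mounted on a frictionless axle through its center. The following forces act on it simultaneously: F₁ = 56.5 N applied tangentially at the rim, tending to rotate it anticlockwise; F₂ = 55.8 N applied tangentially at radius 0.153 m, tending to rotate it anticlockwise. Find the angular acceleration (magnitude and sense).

α ≈ 6.72 rad/s², anticlockwise

I = MR² = (18.9)(0.564)² = 6.012 kg·m².
Taking anticlockwise as positive: τ₁ = +(56.5)(0.564) = +31.87 N·m; τ₂ = +(55.8)(0.153) = +8.537 N·m.
Net torque τ = 40.40 N·m.
α = τ/I = 40.40/6.012 = 6.720 rad/s².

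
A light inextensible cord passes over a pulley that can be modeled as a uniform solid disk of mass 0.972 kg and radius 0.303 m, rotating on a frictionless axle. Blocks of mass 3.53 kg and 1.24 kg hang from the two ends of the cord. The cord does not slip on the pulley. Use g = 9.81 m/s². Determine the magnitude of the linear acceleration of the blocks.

I = ½MR² = (1/2)(0.972)(0.303)² = 0.04462 kg·m².
Heavier block: m₁g − T₁ = m₁a. Lighter block: T₂ − m₂g = m₂a.
Pulley: (T₁ − T₂)R = Iα = I(a/R), so T₁ − T₂ = (I/R²)a = (1/2)M_p a = 0.4860·a.
Adding the three: (m₁ − m₂)g = (m₁ + m₂ + 0.4860)a, so a = (3.53 − 1.24)(9.81)/(3.53 + 1.24 + 0.4860) = 4.274 m/s².

a ≈ 4.27 m/s²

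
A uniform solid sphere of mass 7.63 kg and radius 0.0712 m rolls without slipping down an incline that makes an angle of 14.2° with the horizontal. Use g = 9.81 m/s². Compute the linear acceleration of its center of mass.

Translation along the incline: Mg sinθ − f = Ma.
Rotation about the center: fR = Iα with I = (2/5)MR². No-slip gives a = αR, so f = (I/R²)a = (2/5)M a.
Substituting: Mg sinθ = (1 + 0.4000)Ma, so a = g sinθ/(1 + 0.4000) = (9.81) sin 14.2° / 1.400 = 1.719 m/s².

a ≈ 1.72 m/s²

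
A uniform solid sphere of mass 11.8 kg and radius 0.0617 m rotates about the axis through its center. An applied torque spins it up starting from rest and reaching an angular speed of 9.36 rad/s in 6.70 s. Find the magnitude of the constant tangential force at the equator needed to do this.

I = (2/5)MR² = (2/5)(11.8)(0.0617)² = 0.01797 kg·m².
α = Δω/Δt = (9.36 − 0)/6.70 = 1.397 rad/s².
The required torque is τ = Iα = (0.01797)(1.397) = 0.02510 N·m.
A tangential force at the equator gives τ = FR, so F = τ/R = 0.02510/0.0617 = 0.4068 N.

F ≈ 0.407 N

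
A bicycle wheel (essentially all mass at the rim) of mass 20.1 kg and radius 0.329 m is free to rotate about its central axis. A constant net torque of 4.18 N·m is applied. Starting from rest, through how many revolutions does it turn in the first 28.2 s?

I = MR² = (20.1)(0.329)² = 2.176 kg·m².
α = τ/I = 4.18/2.176 = 1.921 rad/s².
θ = ½αt² = ½(1.921)(28.2)² = 763.9 rad.
Revolutions = θ/(2π) = 121.6.

≈ 122 revolutions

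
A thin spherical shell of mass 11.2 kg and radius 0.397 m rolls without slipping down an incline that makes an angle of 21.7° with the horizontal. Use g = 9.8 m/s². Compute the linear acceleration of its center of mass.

a ≈ 2.17 m/s²

Translation along the incline: Mg sinθ − f = Ma.
Rotation about the center: fR = Iα with I = (2/3)MR². No-slip gives a = αR, so f = (I/R²)a = (2/3)M a.
Substituting: Mg sinθ = (1 + 0.6667)Ma, so a = g sinθ/(1 + 0.6667) = (9.8) sin 21.7° / 1.667 = 2.174 m/s².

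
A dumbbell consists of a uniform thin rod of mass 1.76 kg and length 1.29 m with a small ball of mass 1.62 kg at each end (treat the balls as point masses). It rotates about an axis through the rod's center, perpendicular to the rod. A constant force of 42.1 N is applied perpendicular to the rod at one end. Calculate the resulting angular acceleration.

I_rod = (1/12)ML² = (1/12)(1.76)(1.29)² = 0.2441 kg·m².
I_balls = 2·m·(L/2)² = 2(1.62)(0.6450)² = 1.348 kg·m².
Total I = 1.592 kg·m².
τ = F·(L/2) = (42.1)(0.645) = 27.15 N·m.
α = τ/I = 27.15/1.592 = 17.06 rad/s².

α ≈ 17.1 rad/s²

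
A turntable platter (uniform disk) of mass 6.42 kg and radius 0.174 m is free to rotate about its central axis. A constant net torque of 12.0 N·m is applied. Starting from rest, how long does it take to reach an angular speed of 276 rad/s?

I = ½MR² = (1/2)(6.42)(0.174)² = 0.09719 kg·m².
α = τ/I = 12.0/0.09719 = 123.5 rad/s².
ω = αt ⇒ t = ω/α = 276/123.5 = 2.235 s.

t ≈ 2.24 s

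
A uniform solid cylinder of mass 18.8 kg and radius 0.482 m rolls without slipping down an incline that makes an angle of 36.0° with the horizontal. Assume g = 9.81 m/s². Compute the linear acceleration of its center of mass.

a ≈ 3.84 m/s²

Translation along the incline: Mg sinθ − f = Ma.
Rotation about the center: fR = Iα with I = ½MR². No-slip gives a = αR, so f = (I/R²)a = (1/2)M a.
Substituting: Mg sinθ = (1 + 0.5000)Ma, so a = g sinθ/(1 + 0.5000) = (9.81) sin 36.0° / 1.500 = 3.844 m/s².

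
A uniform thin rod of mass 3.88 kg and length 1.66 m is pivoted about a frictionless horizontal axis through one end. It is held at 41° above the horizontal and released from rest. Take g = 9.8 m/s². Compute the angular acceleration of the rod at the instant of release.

α ≈ 6.68 rad/s²

About the pivot, I = (1/3)ML² = (1/3)(3.88)(1.66)² = 3.564 kg·m².
The weight acts at the center, a distance L/2 = 0.8300 m from the pivot; τ = Mg(L/2) cos 41° = 23.82 N·m.
α = τ/I = 23.82/3.564 = 6.683 rad/s².
(Equivalently α = (3g/(2L)) cos 41° = 6.683 rad/s².)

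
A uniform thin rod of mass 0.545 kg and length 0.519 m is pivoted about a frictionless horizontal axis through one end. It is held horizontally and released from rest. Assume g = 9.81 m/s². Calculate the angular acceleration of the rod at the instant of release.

About the pivot, I = (1/3)ML² = (1/3)(0.545)(0.519)² = 0.04893 kg·m².
The weight acts at the center, a distance L/2 = 0.2595 m from the pivot; τ = Mg(L/2) = 1.387 N·m.
α = τ/I = 1.387/0.04893 = 28.35 rad/s².

α ≈ 28.4 rad/s²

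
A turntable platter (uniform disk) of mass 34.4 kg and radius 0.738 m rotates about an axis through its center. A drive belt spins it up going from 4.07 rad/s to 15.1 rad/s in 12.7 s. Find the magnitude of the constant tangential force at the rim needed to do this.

I = ½MR² = (1/2)(34.4)(0.738)² = 9.368 kg·m².
α = Δω/Δt = (15.1 − 4.07)/12.7 = 0.8685 rad/s².
The required torque is τ = Iα = (9.368)(0.8685) = 8.136 N·m.
A tangential force at the rim gives τ = FR, so F = τ/R = 8.136/0.738 = 11.02 N.

F ≈ 11.0 N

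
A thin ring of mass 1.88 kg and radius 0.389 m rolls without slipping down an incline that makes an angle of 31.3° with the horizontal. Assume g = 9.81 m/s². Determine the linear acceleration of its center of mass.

Translation along the incline: Mg sinθ − f = Ma.
Rotation about the center: fR = Iα with I = MR². No-slip gives a = αR, so f = (I/R²)a = M a.
Substituting: Mg sinθ = (1 + 1.000)Ma, so a = g sinθ/(1 + 1.000) = (9.81) sin 31.3° / 2.000 = 2.548 m/s².

a ≈ 2.55 m/s²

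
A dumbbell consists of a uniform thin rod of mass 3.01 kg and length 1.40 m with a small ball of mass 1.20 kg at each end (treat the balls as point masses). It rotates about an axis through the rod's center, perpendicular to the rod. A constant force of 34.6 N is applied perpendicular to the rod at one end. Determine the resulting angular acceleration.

I_rod = (1/12)ML² = (1/12)(3.01)(1.40)² = 0.4916 kg·m².
I_balls = 2·m·(L/2)² = 2(1.20)(0.7000)² = 1.176 kg·m².
Total I = 1.668 kg·m².
τ = F·(L/2) = (34.6)(0.700) = 24.22 N·m.
α = τ/I = 24.22/1.668 = 14.52 rad/s².

α ≈ 14.5 rad/s²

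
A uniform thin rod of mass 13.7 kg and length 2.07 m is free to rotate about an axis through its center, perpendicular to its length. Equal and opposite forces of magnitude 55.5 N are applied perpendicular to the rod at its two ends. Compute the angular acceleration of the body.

α ≈ 23.5 rad/s²

I = (1/12)ML² = (1/12)(13.7)(2.07)² = 4.892 kg·m².
The couple gives τ = F·(L/2) + F·(L/2) = F L = (55.5)(2.07) = 114.9 N·m.
Newton's second law for rotation, τ = Iα, gives α = τ/I = 114.9/4.892 = 23.48 rad/s².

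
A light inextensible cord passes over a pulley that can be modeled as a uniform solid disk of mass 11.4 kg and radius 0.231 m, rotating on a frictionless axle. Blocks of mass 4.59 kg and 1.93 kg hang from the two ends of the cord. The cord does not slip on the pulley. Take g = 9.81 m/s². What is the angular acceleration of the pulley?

α ≈ 9.24 rad/s²

I = ½MR² = (1/2)(11.4)(0.231)² = 0.3042 kg·m².
Heavier block: m₁g − T₁ = m₁a. Lighter block: T₂ − m₂g = m₂a.
Pulley: (T₁ − T₂)R = Iα = I(a/R), so T₁ − T₂ = (I/R²)a = (1/2)M_p a = 5.700·a.
Adding the three: (m₁ − m₂)g = (m₁ + m₂ + 5.700)a, so a = (4.59 − 1.93)(9.81)/(4.59 + 1.93 + 5.700) = 2.135 m/s².
α = a/R = 2.135/0.231 = 9.244 rad/s².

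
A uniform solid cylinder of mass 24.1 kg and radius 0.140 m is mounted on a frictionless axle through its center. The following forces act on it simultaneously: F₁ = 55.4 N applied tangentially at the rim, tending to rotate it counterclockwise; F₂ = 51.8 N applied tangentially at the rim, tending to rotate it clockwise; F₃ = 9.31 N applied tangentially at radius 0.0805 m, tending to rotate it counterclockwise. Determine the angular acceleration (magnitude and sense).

I = ½MR² = (1/2)(24.1)(0.140)² = 0.2362 kg·m².
Taking counterclockwise as positive: τ₁ = +(55.4)(0.140) = +7.756 N·m; τ₂ = −(51.8)(0.140) = −7.252 N·m; τ₃ = +(9.31)(0.0805) = +0.7495 N·m.
Net torque τ = 1.253 N·m.
α = τ/I = 1.253/0.2362 = 5.307 rad/s².

α ≈ 5.31 rad/s², counterclockwise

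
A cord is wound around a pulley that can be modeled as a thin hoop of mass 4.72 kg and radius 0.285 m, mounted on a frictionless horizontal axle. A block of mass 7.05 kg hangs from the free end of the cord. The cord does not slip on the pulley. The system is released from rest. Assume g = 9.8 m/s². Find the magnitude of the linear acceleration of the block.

a ≈ 5.87 m/s²

I = MR² = (4.72)(0.285)² = 0.3834 kg·m².
Block: mg − T = ma. Pulley: TR = Iα. No-slip: a = αR, so T = (I/R²)a = 4.720·a.
Then mg = (m + 4.720)a, so a = (7.05)(9.8)/(7.05 + 4.720) = 5.870 m/s².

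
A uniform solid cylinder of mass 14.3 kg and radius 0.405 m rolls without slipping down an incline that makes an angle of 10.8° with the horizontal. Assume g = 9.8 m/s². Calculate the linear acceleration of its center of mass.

a ≈ 1.22 m/s²

Translation along the incline: Mg sinθ − f = Ma.
Rotation about the center: fR = Iα with I = ½MR². No-slip gives a = αR, so f = (I/R²)a = (1/2)M a.
Substituting: Mg sinθ = (1 + 0.5000)Ma, so a = g sinθ/(1 + 0.5000) = (9.8) sin 10.8° / 1.500 = 1.224 m/s².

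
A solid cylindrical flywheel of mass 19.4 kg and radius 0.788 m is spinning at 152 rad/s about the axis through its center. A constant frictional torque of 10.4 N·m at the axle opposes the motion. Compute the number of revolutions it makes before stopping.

I = ½MR² = (1/2)(19.4)(0.788)² = 6.023 kg·m².
The net torque has magnitude 10.4 N·m, opposing ω.
|α| = τ/I = 10.40/6.023 = 1.727 rad/s² (deceleration).
ω² = ω₀² − 2|α|θ with ω = 0 ⇒ θ = ω₀²/(2|α|) = 6690 rad = 1065 rev.

≈ 1060 revolutions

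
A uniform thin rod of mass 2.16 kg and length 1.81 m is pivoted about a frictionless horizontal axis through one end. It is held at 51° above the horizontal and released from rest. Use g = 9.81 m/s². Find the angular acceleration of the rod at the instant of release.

α ≈ 5.12 rad/s²

About the pivot, I = (1/3)ML² = (1/3)(2.16)(1.81)² = 2.359 kg·m².
The weight acts at the center, a distance L/2 = 0.9050 m from the pivot; τ = Mg(L/2) cos 51° = 12.07 N·m.
α = τ/I = 12.07/2.359 = 5.116 rad/s².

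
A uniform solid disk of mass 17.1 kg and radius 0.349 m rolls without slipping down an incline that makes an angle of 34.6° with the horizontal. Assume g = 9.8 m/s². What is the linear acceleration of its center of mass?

a ≈ 3.71 m/s²

Translation along the incline: Mg sinθ − f = Ma.
Rotation about the center: fR = Iα with I = ½MR². No-slip gives a = αR, so f = (I/R²)a = (1/2)M a.
Substituting: Mg sinθ = (1 + 0.5000)Ma, so a = g sinθ/(1 + 0.5000) = (9.8) sin 34.6° / 1.500 = 3.710 m/s².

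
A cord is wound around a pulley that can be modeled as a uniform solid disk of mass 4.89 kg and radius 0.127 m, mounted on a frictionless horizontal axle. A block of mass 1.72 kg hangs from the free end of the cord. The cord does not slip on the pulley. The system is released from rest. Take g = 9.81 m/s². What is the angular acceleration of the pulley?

I = ½MR² = (1/2)(4.89)(0.127)² = 0.03944 kg·m².
Block: mg − T = ma. Pulley: TR = Iα. No-slip: a = αR, so T = (I/R²)a = 2.445·a.
Then mg = (m + 2.445)a, so a = (1.72)(9.81)/(1.72 + 2.445) = 4.051 m/s².
α = a/R = 4.051/0.127 = 31.90 rad/s².

α ≈ 31.9 rad/s²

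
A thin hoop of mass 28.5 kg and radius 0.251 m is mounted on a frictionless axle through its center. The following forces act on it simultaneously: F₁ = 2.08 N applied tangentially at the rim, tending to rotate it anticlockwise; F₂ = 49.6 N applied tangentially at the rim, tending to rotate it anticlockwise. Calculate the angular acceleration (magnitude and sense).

I = MR² = (28.5)(0.251)² = 1.796 kg·m².
Taking anticlockwise as positive: τ₁ = +(2.08)(0.251) = +0.5221 N·m; τ₂ = +(49.6)(0.251) = +12.45 N·m.
Net torque τ = 12.97 N·m.
α = τ/I = 12.97/1.796 = 7.224 rad/s².

α ≈ 7.22 rad/s², anticlockwise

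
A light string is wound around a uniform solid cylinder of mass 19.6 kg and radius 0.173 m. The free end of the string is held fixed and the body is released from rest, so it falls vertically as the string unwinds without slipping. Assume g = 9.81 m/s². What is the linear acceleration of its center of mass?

a ≈ 6.54 m/s²

Translation: Mg − T = Ma. Rotation about the center: TR = Iα with I = ½MR².
With a = αR: T = (I/R²)a = (1/2)M a, so Mg = (1 + 0.5000)Ma.
a = g/(1 + 0.5000) = 9.81/1.500 = 6.540 m/s².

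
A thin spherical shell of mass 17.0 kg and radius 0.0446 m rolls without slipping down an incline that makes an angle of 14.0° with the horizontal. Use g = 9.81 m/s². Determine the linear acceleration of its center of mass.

a ≈ 1.42 m/s²

Translation along the incline: Mg sinθ − f = Ma.
Rotation about the center: fR = Iα with I = (2/3)MR². No-slip gives a = αR, so f = (I/R²)a = (2/3)M a.
Substituting: Mg sinθ = (1 + 0.6667)Ma, so a = g sinθ/(1 + 0.6667) = (9.81) sin 14.0° / 1.667 = 1.424 m/s².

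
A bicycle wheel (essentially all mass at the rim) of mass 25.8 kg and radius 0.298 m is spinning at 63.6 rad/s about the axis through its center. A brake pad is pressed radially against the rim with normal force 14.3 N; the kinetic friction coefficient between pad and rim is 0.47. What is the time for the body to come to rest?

t ≈ 72.8 s

I = MR² = (25.8)(0.298)² = 2.291 kg·m².
Friction force f = μN = (0.47)(14.3) = 6.721 N at the rim; torque magnitude τ = fR = 2.003 N·m, opposing ω.
|α| = τ/I = 2.003/2.291 = 0.8742 rad/s² (deceleration).
0 = ω₀ − |α|t ⇒ t = ω₀/|α| = 63.6/0.8742 = 72.75 s.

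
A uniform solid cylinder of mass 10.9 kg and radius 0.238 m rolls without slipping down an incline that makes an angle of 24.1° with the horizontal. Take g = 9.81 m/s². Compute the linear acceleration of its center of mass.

a ≈ 2.67 m/s²

Translation along the incline: Mg sinθ − f = Ma.
Rotation about the center: fR = Iα with I = ½MR². No-slip gives a = αR, so f = (I/R²)a = (1/2)M a.
Substituting: Mg sinθ = (1 + 0.5000)Ma, so a = g sinθ/(1 + 0.5000) = (9.81) sin 24.1° / 1.500 = 2.670 m/s².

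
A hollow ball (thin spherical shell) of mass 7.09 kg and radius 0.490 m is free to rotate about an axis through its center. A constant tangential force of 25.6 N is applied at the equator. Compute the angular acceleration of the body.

I = (2/3)MR² = (2/3)(7.09)(0.490)² = 1.135 kg·m².
τ = F R = (25.6)(0.490) = 12.54 N·m.
Newton's second law for rotation, τ = Iα, gives α = τ/I = 12.54/1.135 = 11.05 rad/s².

α ≈ 11.1 rad/s²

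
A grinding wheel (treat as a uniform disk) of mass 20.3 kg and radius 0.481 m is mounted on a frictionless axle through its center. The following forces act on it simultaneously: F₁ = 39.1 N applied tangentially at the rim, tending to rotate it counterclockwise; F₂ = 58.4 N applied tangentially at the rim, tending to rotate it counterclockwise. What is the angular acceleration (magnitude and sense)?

I = ½MR² = (1/2)(20.3)(0.481)² = 2.348 kg·m².
Taking counterclockwise as positive: τ₁ = +(39.1)(0.481) = +18.81 N·m; τ₂ = +(58.4)(0.481) = +28.09 N·m.
Net torque τ = 46.90 N·m.
α = τ/I = 46.90/2.348 = 19.97 rad/s².

α ≈ 20.0 rad/s², counterclockwise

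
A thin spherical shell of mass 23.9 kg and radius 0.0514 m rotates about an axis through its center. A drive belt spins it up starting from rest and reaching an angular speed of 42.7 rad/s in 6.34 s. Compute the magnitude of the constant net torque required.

I = (2/3)MR² = (2/3)(23.9)(0.0514)² = 0.04210 kg·m².
α = Δω/Δt = (42.7 − 0)/6.34 = 6.735 rad/s².
τ = Iα = (0.04210)(6.735) = 0.2835 N·m.

τ ≈ 0.284 N·m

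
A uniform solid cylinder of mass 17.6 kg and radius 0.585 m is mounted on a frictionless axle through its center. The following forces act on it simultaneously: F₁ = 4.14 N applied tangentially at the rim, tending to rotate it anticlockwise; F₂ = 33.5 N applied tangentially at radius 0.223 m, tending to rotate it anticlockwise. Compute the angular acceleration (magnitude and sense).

I = ½MR² = (1/2)(17.6)(0.585)² = 3.012 kg·m².
Taking anticlockwise as positive: τ₁ = +(4.14)(0.585) = +2.422 N·m; τ₂ = +(33.5)(0.223) = +7.471 N·m.
Net torque τ = 9.892 N·m.
α = τ/I = 9.892/3.012 = 3.285 rad/s².

α ≈ 3.28 rad/s², anticlockwise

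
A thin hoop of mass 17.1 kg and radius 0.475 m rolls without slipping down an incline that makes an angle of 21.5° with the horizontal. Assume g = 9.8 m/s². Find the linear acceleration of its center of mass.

a ≈ 1.80 m/s²

Translation along the incline: Mg sinθ − f = Ma.
Rotation about the center: fR = Iα with I = MR². No-slip gives a = αR, so f = (I/R²)a = M a.
Substituting: Mg sinθ = (1 + 1.000)Ma, so a = g sinθ/(1 + 1.000) = (9.8) sin 21.5° / 2.000 = 1.796 m/s².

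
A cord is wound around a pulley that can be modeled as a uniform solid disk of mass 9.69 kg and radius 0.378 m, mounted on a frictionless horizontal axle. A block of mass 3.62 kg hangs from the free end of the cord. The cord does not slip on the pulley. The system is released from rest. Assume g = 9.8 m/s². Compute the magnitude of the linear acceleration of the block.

a ≈ 4.19 m/s²

I = ½MR² = (1/2)(9.69)(0.378)² = 0.6923 kg·m².
Block: mg − T = ma. Pulley: TR = Iα. No-slip: a = αR, so T = (I/R²)a = 4.845·a.
Then mg = (m + 4.845)a, so a = (3.62)(9.8)/(3.62 + 4.845) = 4.191 m/s².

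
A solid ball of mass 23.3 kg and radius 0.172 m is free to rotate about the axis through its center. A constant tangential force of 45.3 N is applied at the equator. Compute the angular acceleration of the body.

α ≈ 28.3 rad/s²

I = (2/5)MR² = (2/5)(23.3)(0.172)² = 0.2757 kg·m².
τ = F R = (45.3)(0.172) = 7.792 N·m.
From τ = Iα: α = 7.792/0.2757 = 28.26 rad/s².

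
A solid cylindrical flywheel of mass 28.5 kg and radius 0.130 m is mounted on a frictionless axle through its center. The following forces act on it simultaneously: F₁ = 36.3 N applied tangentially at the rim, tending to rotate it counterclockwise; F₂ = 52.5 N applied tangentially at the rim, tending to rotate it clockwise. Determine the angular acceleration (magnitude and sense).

α ≈ 8.74 rad/s², clockwise

I = ½MR² = (1/2)(28.5)(0.130)² = 0.2408 kg·m².
Taking counterclockwise as positive: τ₁ = +(36.3)(0.130) = +4.719 N·m; τ₂ = −(52.5)(0.130) = −6.825 N·m.
Net torque τ = -2.106 N·m.
α = τ/I = -2.106/0.2408 = -8.745 rad/s².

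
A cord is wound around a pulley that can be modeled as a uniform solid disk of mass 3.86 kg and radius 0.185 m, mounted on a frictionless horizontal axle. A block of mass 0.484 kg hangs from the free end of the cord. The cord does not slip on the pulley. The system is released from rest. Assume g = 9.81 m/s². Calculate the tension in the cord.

T ≈ 3.80 N

I = ½MR² = (1/2)(3.86)(0.185)² = 0.06605 kg·m².
Block: mg − T = ma. Pulley: TR = Iα. No-slip: a = αR, so T = (I/R²)a = 1.930·a.
Then mg = (m + 1.930)a, so a = (0.484)(9.81)/(0.484 + 1.930) = 1.967 m/s².
T = 1.930·a = 3.796 N.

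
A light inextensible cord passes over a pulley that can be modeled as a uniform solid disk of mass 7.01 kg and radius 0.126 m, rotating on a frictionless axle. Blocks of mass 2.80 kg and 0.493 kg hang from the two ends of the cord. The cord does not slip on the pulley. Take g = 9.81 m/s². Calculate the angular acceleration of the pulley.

I = ½MR² = (1/2)(7.01)(0.126)² = 0.05565 kg·m².
Heavier block: m₁g − T₁ = m₁a. Lighter block: T₂ − m₂g = m₂a.
Pulley: (T₁ − T₂)R = Iα = I(a/R), so T₁ − T₂ = (I/R²)a = (1/2)M_p a = 3.505·a.
Adding the three: (m₁ − m₂)g = (m₁ + m₂ + 3.505)a, so a = (2.80 − 0.493)(9.81)/(2.80 + 0.493 + 3.505) = 3.329 m/s².
α = a/R = 3.329/0.126 = 26.42 rad/s².

α ≈ 26.4 rad/s²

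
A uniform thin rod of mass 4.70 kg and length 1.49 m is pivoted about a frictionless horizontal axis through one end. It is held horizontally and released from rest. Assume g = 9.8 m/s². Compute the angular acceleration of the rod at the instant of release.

α ≈ 9.87 rad/s²

About the pivot, I = (1/3)ML² = (1/3)(4.70)(1.49)² = 3.478 kg·m².
The weight acts at the center, a distance L/2 = 0.7450 m from the pivot; τ = Mg(L/2) = 34.31 N·m.
α = τ/I = 34.31/3.478 = 9.866 rad/s².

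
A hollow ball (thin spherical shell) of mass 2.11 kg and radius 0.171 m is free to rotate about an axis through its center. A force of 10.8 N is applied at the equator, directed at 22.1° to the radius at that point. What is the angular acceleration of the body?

I = (2/3)MR² = (2/3)(2.11)(0.171)² = 0.04113 kg·m².
Only the tangential component produces torque: τ = F R sinθ = (10.8)(0.171) sin 22.1° = 0.6948 N·m.
Newton's second law for rotation, τ = Iα, gives α = τ/I = 0.6948/0.04113 = 16.89 rad/s².

α ≈ 16.9 rad/s²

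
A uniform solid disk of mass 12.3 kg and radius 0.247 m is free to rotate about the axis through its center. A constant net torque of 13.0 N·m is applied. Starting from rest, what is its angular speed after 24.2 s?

ω ≈ 838 rad/s

I = ½MR² = (1/2)(12.3)(0.247)² = 0.3752 kg·m².
α = τ/I = 13.0/0.3752 = 34.65 rad/s².
ω = ω₀ + αt = 0 + (34.65)(24.2) = 838.5 rad/s.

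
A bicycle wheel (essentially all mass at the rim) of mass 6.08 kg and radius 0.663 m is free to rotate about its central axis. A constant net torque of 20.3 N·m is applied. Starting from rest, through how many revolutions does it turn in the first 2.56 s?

I = MR² = (6.08)(0.663)² = 2.673 kg·m².
α = τ/I = 20.3/2.673 = 7.596 rad/s².
θ = ½αt² = ½(7.596)(2.56)² = 24.89 rad.
Revolutions = θ/(2π) = 3.961.

≈ 3.96 revolutions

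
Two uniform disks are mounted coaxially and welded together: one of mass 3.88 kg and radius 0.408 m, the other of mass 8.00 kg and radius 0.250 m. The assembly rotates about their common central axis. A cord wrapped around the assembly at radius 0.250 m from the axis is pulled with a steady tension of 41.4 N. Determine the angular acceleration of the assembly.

α ≈ 18.1 rad/s²

I = ½M₁R₁² + ½M₂R₂² = ½(3.88)(0.408)² + ½(8.00)(0.250)² = 0.5729 kg·m².
τ = F r = (41.4)(0.250) = 10.35 N·m.
α = τ/I = 10.35/0.5729 = 18.06 rad/s².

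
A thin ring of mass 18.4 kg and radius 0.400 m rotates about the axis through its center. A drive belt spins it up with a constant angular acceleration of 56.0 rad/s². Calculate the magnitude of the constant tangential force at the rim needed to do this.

I = MR² = (18.4)(0.400)² = 2.944 kg·m².
The required torque is τ = Iα = (2.944)(56.00) = 164.9 N·m.
A tangential force at the rim gives τ = FR, so F = τ/R = 164.9/0.400 = 412.2 N.

F ≈ 412 N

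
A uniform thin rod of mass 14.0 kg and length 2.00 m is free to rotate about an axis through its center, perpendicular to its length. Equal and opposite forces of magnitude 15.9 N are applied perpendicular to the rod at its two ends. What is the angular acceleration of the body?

I = (1/12)ML² = (1/12)(14.0)(2.00)² = 4.667 kg·m².
The couple gives τ = F·(L/2) + F·(L/2) = F L = (15.9)(2.00) = 31.80 N·m.
From τ = Iα: α = 31.80/4.667 = 6.814 rad/s².

α ≈ 6.81 rad/s²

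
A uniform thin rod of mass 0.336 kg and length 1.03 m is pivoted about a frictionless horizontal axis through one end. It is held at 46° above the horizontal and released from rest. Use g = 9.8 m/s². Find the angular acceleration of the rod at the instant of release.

About the pivot, I = (1/3)ML² = (1/3)(0.336)(1.03)² = 0.1188 kg·m².
The weight acts at the center, a distance L/2 = 0.5150 m from the pivot; τ = Mg(L/2) cos 46° = 1.178 N·m.
α = τ/I = 1.178/0.1188 = 9.914 rad/s².

α ≈ 9.91 rad/s²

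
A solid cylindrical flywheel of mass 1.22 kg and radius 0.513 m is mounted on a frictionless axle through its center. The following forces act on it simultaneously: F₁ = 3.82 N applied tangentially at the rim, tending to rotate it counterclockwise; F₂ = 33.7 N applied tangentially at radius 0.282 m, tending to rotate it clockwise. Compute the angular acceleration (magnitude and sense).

α ≈ 47.0 rad/s², clockwise

I = ½MR² = (1/2)(1.22)(0.513)² = 0.1605 kg·m².
Taking counterclockwise as positive: τ₁ = +(3.82)(0.513) = +1.960 N·m; τ₂ = −(33.7)(0.282) = −9.503 N·m.
Net torque τ = -7.544 N·m.
α = τ/I = -7.544/0.1605 = -46.99 rad/s².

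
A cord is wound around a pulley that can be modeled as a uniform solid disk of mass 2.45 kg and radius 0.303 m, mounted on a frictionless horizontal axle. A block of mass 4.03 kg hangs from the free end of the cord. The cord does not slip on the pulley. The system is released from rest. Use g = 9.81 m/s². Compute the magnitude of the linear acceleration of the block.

I = ½MR² = (1/2)(2.45)(0.303)² = 0.1125 kg·m².
Block: mg − T = ma. Pulley: TR = Iα. No-slip: a = αR, so T = (I/R²)a = 1.225·a.
Then mg = (m + 1.225)a, so a = (4.03)(9.81)/(4.03 + 1.225) = 7.523 m/s².

a ≈ 7.52 m/s²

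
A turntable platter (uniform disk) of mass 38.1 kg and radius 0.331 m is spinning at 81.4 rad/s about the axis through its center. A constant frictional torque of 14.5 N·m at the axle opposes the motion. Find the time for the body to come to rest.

t ≈ 11.7 s

I = ½MR² = (1/2)(38.1)(0.331)² = 2.087 kg·m².
The net torque has magnitude 14.5 N·m, opposing ω.
|α| = τ/I = 14.50/2.087 = 6.947 rad/s² (deceleration).
0 = ω₀ − |α|t ⇒ t = ω₀/|α| = 81.4/6.947 = 11.72 s.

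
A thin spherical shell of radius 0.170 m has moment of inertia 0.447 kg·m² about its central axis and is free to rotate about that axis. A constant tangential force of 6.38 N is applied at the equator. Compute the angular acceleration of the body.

τ = F R = (6.38)(0.170) = 1.085 N·m.
Newton's second law for rotation, τ = Iα, gives α = τ/I = 1.085/0.4470 = 2.426 rad/s².

α ≈ 2.43 rad/s²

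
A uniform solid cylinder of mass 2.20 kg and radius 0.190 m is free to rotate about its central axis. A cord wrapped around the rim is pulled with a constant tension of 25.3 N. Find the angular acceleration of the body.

I = ½MR² = (1/2)(2.20)(0.190)² = 0.03971 kg·m².
τ = F R = (25.3)(0.190) = 4.807 N·m.
Newton's second law for rotation, τ = Iα, gives α = τ/I = 4.807/0.03971 = 121.1 rad/s².

α ≈ 121 rad/s²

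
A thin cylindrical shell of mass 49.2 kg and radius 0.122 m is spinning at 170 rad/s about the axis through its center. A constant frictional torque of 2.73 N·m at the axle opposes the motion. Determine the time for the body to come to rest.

t ≈ 45.6 s

I = MR² = (49.2)(0.122)² = 0.7323 kg·m².
The net torque has magnitude 2.73 N·m, opposing ω.
|α| = τ/I = 2.730/0.7323 = 3.728 rad/s² (deceleration).
0 = ω₀ − |α|t ⇒ t = ω₀/|α| = 170/3.728 = 45.60 s.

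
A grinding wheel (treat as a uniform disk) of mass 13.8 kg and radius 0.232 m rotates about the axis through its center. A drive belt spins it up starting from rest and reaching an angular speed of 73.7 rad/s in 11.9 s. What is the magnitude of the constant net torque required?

I = ½MR² = (1/2)(13.8)(0.232)² = 0.3714 kg·m².
α = Δω/Δt = (73.7 − 0)/11.9 = 6.193 rad/s².
τ = Iα = (0.3714)(6.193) = 2.300 N·m.

τ ≈ 2.30 N·m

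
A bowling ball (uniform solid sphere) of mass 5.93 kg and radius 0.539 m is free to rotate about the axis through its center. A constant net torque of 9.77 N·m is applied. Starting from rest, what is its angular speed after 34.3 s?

I = (2/5)MR² = (2/5)(5.93)(0.539)² = 0.6891 kg·m².
α = τ/I = 9.77/0.6891 = 14.18 rad/s².
ω = ω₀ + αt = 0 + (14.18)(34.3) = 486.3 rad/s.

ω ≈ 486 rad/s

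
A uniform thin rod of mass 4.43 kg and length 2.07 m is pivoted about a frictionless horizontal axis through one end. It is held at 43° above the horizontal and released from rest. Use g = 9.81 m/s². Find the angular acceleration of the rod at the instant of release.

About the pivot, I = (1/3)ML² = (1/3)(4.43)(2.07)² = 6.327 kg·m².
The weight acts at the center, a distance L/2 = 1.035 m from the pivot; τ = Mg(L/2) cos 43° = 32.90 N·m.
α = τ/I = 32.90/6.327 = 5.199 rad/s².

α ≈ 5.20 rad/s²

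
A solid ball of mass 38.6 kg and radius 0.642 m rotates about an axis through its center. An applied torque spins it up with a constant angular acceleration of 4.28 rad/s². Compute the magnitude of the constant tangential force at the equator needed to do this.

I = (2/5)MR² = (2/5)(38.6)(0.642)² = 6.364 kg·m².
The required torque is τ = Iα = (6.364)(4.280) = 27.24 N·m.
A tangential force at the equator gives τ = FR, so F = τ/R = 27.24/0.642 = 42.43 N.

F ≈ 42.4 N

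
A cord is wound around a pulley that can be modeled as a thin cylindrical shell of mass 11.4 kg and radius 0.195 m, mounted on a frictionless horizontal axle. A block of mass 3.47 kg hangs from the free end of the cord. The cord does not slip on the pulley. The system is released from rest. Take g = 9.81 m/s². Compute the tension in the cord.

T ≈ 26.1 N

I = MR² = (11.4)(0.195)² = 0.4335 kg·m².
Block: mg − T = ma. Pulley: TR = Iα. No-slip: a = αR, so T = (I/R²)a = 11.40·a.
Then mg = (m + 11.40)a, so a = (3.47)(9.81)/(3.47 + 11.40) = 2.289 m/s².
T = 11.40·a = 26.10 N.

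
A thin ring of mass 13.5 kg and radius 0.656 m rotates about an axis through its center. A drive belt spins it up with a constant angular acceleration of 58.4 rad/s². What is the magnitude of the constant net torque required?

I = MR² = (13.5)(0.656)² = 5.810 kg·m².
τ = Iα = (5.810)(58.40) = 339.3 N·m.

τ ≈ 339 N·m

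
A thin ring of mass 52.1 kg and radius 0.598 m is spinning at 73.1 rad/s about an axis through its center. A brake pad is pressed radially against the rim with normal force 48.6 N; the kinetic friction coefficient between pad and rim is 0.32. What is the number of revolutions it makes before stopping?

≈ 852 revolutions

I = MR² = (52.1)(0.598)² = 18.63 kg·m².
Friction force f = μN = (0.32)(48.6) = 15.55 N at the rim; torque magnitude τ = fR = 9.300 N·m, opposing ω.
|α| = τ/I = 9.300/18.63 = 0.4992 rad/s² (deceleration).
ω² = ω₀² − 2|α|θ with ω = 0 ⇒ θ = ω₀²/(2|α|) = 5353 rad = 851.9 rev.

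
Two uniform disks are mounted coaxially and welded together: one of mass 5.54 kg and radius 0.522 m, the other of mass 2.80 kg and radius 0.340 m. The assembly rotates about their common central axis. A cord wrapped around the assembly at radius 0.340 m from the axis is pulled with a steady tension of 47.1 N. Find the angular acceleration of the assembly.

α ≈ 17.5 rad/s²

I = ½M₁R₁² + ½M₂R₂² = ½(5.54)(0.522)² + ½(2.80)(0.340)² = 0.9166 kg·m².
τ = F r = (47.1)(0.340) = 16.01 N·m.
α = τ/I = 16.01/0.9166 = 17.47 rad/s².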